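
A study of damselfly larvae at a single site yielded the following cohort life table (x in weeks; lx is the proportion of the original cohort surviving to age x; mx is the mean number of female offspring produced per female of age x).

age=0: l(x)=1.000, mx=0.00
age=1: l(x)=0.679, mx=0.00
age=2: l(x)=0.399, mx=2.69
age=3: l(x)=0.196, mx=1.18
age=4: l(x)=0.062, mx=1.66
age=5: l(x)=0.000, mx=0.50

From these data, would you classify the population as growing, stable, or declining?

R0 = Σ lx·mx = 0 + 0 + 1.07331 + 0.23128 + 0.10292 + 0 = 1.40751
R0 > 1, so the population is growing.

growing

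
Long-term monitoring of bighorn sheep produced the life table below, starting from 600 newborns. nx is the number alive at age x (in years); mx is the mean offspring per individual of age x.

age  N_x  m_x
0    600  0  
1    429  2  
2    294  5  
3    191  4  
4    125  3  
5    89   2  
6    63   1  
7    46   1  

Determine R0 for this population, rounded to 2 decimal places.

6.26

lx = nx/n0 = nx/600: 1, 0.715, 0.49, 0.31833…, 0.20833…, 0.14833…, 0.105, 0.07667…
lx·mx by age: 0, 1.43, 2.45, 1.273333…, 0.625…, 0.296667…, 0.105, 0.076667…
R0 = Σ lx·mx = 6.256667… → 6.26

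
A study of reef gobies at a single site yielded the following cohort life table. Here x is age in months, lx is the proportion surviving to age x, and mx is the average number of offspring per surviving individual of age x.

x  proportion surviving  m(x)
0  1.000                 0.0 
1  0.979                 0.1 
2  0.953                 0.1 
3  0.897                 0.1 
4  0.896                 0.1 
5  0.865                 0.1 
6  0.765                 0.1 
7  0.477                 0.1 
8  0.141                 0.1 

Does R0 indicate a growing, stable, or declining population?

R0 = Σ lx·mx = 0 + 0.0979 + 0.0953 + 0.0897 + 0.0896 + 0.0865 + 0.0765 + 0.0477 + 0.0141 = 0.5973
R0 < 1, so the population is declining.

declining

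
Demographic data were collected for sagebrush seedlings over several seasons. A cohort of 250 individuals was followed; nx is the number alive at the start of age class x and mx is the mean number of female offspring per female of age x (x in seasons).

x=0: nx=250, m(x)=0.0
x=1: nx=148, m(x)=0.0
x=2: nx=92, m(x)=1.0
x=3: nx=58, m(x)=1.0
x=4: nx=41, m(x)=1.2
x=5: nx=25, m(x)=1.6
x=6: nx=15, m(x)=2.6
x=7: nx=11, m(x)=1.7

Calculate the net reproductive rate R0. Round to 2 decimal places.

lx = nx/n0 = nx/250: 1, 0.592, 0.368, 0.232, 0.164, 0.1, 0.06, 0.044
lx·mx by age: 0, 0, 0.368, 0.232, 0.1968, 0.16, 0.156, 0.0748
R0 = Σ lx·mx = 1.1876 → 1.19

1.19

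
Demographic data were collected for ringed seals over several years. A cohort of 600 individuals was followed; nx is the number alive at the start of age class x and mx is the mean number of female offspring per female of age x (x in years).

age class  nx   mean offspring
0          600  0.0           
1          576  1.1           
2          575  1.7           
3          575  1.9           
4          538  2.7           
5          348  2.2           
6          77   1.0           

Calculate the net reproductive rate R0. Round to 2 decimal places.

lx = nx/n0 = nx/600: 1, 0.96, 0.95833…, 0.95833…, 0.89667…, 0.58, 0.12833…
lx·mx by age: 0, 1.056, 1.629167…, 1.820833…, 2.421…, 1.276, 0.128333…
R0 = Σ lx·mx = 8.331333… → 8.33

8.33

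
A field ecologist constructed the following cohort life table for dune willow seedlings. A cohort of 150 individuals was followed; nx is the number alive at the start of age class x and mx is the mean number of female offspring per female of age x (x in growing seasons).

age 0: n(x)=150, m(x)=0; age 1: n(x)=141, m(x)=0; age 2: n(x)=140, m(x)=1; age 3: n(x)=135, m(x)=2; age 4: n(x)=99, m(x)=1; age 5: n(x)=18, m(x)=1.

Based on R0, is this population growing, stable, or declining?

growing

lx = nx/n0 = nx/150: 1, 0.94, 0.93333…, 0.9, 0.66, 0.12
R0 = Σ lx·mx = 0 + 0 + 0.933333… + 1.8 + 0.66 + 0.12 = 3.513333…
R0 > 1, so the population is growing.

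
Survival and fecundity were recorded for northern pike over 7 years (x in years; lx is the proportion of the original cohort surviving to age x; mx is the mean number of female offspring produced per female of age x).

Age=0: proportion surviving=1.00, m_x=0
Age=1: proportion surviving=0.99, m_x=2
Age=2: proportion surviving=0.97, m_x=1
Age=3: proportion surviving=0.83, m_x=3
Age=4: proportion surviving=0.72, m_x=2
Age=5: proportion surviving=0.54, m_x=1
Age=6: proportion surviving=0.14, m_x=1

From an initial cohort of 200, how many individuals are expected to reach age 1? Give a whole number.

Expected survivors = N0 · l_1 = 200 × 0.99 = 198 → 198

198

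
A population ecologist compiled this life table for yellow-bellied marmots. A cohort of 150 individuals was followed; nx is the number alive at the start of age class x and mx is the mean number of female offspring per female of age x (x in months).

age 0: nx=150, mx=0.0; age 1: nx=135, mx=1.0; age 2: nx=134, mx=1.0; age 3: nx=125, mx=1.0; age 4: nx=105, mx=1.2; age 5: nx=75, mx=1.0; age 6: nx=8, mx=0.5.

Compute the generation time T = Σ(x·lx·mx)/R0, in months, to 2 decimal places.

lx = nx/n0 = nx/150: 1, 0.9, 0.89333…, 0.83333…, 0.7, 0.5, 0.05333…
lx·mx: 0, 0.9, 0.893333…, 0.833333…, 0.84, 0.5, 0.026667… → R0 = 3.993333…
x·lx·mx: 0, 0.9, 1.786667…, 2.5…, 3.36, 2.5, 0.16… → Σ = 11.206667…
T = 11.206667… / 3.993333… = 2.806344… → 2.81

2.81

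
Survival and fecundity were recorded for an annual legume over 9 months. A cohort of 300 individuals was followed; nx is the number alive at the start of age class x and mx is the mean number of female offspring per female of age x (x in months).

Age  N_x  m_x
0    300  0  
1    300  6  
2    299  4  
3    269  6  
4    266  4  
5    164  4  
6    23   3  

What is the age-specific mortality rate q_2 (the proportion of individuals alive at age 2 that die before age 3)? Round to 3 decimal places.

0.100

lx = nx/n0 = nx/300: 1, 1, 0.99667…, 0.89667…, 0.88667…, 0.54667…, 0.07667…
q_2 = (l_2 − l_3) / l_2 = (0.996667… − 0.896667…) / 0.996667…
     = 0.1… / 0.996667… = 0.100334… → 0.100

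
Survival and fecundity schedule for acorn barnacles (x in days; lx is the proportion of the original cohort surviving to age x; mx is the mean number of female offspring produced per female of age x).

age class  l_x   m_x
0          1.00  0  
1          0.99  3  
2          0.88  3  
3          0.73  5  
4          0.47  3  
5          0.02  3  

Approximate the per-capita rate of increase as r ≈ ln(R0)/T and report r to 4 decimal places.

R0 = Σ lx·mx = 0 + 2.97 + 2.64 + 3.65 + 1.41 + 0.06 = 10.73
Σ x·lx·mx = 25.14; T = 25.14/10.73 = 2.34296…
r ≈ ln(R0)/T = ln(10.73)/2.34296… = 1.012838… → 1.0128

1.0128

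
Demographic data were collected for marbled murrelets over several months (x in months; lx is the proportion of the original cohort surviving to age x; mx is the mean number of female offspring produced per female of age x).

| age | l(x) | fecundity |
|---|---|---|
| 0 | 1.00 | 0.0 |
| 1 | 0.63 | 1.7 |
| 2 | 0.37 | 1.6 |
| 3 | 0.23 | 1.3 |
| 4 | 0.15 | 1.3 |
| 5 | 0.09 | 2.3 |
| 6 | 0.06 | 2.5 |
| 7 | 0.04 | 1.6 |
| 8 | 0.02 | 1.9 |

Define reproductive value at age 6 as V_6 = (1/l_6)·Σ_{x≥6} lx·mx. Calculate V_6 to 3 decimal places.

4.200

lx·mx for x ≥ 6: 0.15, 0.064, 0.038 → sum = 0.252
V_6 = 0.252 / l_6 = 0.252 / 0.06 = 4.2 → 4.200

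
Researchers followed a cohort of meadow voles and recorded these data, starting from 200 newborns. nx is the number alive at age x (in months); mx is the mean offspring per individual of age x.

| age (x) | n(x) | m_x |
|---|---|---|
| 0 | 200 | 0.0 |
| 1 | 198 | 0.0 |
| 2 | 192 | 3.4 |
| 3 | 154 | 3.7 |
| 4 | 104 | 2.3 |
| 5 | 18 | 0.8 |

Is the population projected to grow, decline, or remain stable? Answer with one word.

lx = nx/n0 = nx/200: 1, 0.99, 0.96, 0.77, 0.52, 0.09
R0 = Σ lx·mx = 0 + 0 + 3.264 + 2.849 + 1.196 + 0.072 = 7.381
R0 > 1, so the population is growing.

growing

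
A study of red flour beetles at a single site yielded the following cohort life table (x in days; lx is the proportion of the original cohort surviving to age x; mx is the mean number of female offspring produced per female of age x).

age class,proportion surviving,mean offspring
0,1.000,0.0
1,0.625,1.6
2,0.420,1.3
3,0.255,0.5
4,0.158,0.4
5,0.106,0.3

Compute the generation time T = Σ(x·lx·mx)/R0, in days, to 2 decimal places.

lx·mx: 0, 1, 0.546, 0.1275, 0.0632, 0.0318 → R0 = 1.7685
x·lx·mx: 0, 1, 1.092, 0.3825, 0.2528, 0.159 → Σ = 2.8863
T = 2.8863 / 1.7685 = 1.632061… → 1.63

1.63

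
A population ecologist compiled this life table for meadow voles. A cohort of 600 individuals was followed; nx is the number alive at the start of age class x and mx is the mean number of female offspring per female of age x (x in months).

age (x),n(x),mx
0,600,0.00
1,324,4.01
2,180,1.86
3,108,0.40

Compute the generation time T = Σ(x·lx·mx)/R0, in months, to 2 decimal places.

1.25

lx = nx/n0 = nx/600: 1, 0.54, 0.3, 0.18
lx·mx: 0, 2.1654, 0.558, 0.072 → R0 = 2.7954
x·lx·mx: 0, 2.1654, 1.116, 0.216 → Σ = 3.4974
T = 3.4974 / 2.7954 = 1.251127… → 1.25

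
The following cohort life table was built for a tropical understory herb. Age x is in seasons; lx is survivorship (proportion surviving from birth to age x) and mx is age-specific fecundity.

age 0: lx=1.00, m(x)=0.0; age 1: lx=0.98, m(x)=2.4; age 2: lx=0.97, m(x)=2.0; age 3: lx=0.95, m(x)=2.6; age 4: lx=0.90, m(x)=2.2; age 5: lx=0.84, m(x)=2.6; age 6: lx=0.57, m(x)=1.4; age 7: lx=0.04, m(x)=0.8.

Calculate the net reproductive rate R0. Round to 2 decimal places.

11.76

lx·mx by age: 0, 2.352, 1.94, 2.47, 1.98, 2.184, 0.798, 0.032
R0 = Σ lx·mx = 11.756 → 11.76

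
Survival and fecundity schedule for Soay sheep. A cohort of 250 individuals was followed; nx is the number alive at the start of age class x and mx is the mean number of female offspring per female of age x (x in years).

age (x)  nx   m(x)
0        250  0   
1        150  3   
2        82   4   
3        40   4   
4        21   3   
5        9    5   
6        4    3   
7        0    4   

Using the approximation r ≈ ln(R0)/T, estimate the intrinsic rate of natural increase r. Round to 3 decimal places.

0.715

lx = nx/n0 = nx/250: 1, 0.6, 0.328, 0.16, 0.084, 0.036, 0.016, 0
R0 = Σ lx·mx = 0 + 1.8 + 1.312 + 0.64 + 0.252 + 0.18 + 0.048 + 0 = 4.232
Σ x·lx·mx = 8.54; T = 8.54/4.232 = 2.01796…
r ≈ ln(R0)/T = ln(4.232)/2.01796… = 0.71492… → 0.715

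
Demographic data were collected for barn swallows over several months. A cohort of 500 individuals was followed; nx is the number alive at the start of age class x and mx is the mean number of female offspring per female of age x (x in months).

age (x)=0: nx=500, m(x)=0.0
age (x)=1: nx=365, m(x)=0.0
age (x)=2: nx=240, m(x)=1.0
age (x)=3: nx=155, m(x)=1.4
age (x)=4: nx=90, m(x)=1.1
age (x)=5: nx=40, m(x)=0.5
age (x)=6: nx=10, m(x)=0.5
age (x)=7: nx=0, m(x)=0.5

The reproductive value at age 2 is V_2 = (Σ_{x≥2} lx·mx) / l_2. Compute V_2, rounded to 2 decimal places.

lx = nx/n0 = nx/500: 1, 0.73, 0.48, 0.31, 0.18, 0.08, 0.02, 0
lx·mx for x ≥ 2: 0.48, 0.434, 0.198, 0.04, 0.01, 0 → sum = 1.162
V_2 = 1.162 / l_2 = 1.162 / 0.48 = 2.420833… → 2.42

2.42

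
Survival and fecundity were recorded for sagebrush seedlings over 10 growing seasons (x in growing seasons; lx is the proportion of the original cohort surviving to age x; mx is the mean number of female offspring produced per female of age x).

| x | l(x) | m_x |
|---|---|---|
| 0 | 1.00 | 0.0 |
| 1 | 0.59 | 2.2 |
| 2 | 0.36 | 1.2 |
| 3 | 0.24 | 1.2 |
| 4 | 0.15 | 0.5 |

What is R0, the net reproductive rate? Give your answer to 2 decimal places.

2.09

lx·mx by age: 0, 1.298, 0.432, 0.288, 0.075
R0 = Σ lx·mx = 2.093 → 2.09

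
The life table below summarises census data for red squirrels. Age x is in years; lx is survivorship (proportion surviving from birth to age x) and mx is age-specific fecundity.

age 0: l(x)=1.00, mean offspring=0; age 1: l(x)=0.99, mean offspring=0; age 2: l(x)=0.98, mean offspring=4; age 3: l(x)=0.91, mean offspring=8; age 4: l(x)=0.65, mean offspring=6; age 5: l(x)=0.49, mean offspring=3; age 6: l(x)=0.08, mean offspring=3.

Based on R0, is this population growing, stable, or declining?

R0 = Σ lx·mx = 0 + 0 + 3.92 + 7.28 + 3.9 + 1.47 + 0.24 = 16.81
R0 > 1, so the population is growing.

growing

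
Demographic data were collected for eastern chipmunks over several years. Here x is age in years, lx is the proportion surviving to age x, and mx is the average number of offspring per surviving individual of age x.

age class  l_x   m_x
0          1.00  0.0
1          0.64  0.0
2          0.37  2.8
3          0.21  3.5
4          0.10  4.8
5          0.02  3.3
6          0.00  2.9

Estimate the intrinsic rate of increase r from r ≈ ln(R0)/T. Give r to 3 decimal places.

0.298

R0 = Σ lx·mx = 0 + 0 + 1.036 + 0.735 + 0.48 + 0.066 + 0 = 2.317
Σ x·lx·mx = 6.527; T = 6.527/2.317 = 2.817…
r ≈ ln(R0)/T = ln(2.317)/2.817… = 0.29829… → 0.298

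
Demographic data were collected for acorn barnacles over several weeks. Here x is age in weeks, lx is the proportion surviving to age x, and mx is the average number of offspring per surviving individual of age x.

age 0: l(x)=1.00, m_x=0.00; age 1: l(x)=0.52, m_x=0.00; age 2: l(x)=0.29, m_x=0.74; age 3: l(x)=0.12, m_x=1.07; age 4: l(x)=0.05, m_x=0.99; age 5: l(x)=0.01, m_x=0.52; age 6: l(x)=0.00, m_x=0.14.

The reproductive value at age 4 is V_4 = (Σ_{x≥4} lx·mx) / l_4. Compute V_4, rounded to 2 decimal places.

1.09

lx·mx for x ≥ 4: 0.0495, 0.0052, 0 → sum = 0.0547
V_4 = 0.0547 / l_4 = 0.0547 / 0.05 = 1.094 → 1.09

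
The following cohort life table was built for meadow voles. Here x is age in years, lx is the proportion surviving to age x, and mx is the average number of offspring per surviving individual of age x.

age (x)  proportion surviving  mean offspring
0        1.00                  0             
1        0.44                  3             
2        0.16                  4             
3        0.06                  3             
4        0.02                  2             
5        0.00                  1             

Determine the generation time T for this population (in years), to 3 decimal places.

1.514

lx·mx: 0, 1.32, 0.64, 0.18, 0.04, 0 → R0 = 2.18
x·lx·mx: 0, 1.32, 1.28, 0.54, 0.16, 0 → Σ = 3.3
T = 3.3 / 2.18 = 1.513761… → 1.514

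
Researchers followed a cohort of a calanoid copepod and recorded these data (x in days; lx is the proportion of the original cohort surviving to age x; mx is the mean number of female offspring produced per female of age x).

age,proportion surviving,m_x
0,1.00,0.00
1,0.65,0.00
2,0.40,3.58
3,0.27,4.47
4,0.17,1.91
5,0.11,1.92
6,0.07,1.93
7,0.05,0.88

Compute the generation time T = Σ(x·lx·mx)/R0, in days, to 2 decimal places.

lx·mx: 0, 0, 1.432, 1.2069, 0.3247, 0.2112, 0.1351, 0.044 → R0 = 3.3539
x·lx·mx: 0, 0, 2.864, 3.6207, 1.2988, 1.056, 0.8106, 0.308 → Σ = 9.9581
T = 9.9581 / 3.3539 = 2.969111… → 2.97

2.97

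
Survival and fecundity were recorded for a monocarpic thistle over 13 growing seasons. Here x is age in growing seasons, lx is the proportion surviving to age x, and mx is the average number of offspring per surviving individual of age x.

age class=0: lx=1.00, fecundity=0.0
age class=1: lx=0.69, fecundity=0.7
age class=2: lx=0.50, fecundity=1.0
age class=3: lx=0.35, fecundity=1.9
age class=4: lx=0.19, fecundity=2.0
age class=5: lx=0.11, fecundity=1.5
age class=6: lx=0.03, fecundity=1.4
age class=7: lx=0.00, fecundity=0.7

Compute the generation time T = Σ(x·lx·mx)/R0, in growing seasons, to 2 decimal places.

lx·mx: 0, 0.483, 0.5, 0.665, 0.38, 0.165, 0.042, 0 → R0 = 2.235
x·lx·mx: 0, 0.483, 1, 1.995, 1.52, 0.825, 0.252, 0 → Σ = 6.075
T = 6.075 / 2.235 = 2.718121… → 2.72

2.72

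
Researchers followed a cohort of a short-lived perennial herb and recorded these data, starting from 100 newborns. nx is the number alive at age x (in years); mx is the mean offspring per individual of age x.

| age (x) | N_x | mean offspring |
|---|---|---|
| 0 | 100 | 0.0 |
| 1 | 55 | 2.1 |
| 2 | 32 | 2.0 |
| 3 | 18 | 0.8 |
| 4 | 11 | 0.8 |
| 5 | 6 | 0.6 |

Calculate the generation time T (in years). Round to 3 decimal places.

lx = nx/n0 = nx/100: 1, 0.55, 0.32, 0.18, 0.11, 0.06
lx·mx: 0, 1.155, 0.64, 0.144, 0.088, 0.036 → R0 = 2.063
x·lx·mx: 0, 1.155, 1.28, 0.432, 0.352, 0.18 → Σ = 3.399
T = 3.399 / 2.063 = 1.647601… → 1.648

1.648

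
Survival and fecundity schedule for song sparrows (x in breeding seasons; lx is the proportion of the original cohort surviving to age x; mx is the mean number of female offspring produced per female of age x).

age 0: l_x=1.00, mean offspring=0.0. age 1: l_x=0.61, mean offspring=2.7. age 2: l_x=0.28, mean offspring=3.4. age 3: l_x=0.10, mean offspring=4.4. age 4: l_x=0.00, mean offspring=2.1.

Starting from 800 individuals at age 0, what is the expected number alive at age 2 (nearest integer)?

224

Expected survivors = N0 · l_2 = 800 × 0.28 = 224 → 224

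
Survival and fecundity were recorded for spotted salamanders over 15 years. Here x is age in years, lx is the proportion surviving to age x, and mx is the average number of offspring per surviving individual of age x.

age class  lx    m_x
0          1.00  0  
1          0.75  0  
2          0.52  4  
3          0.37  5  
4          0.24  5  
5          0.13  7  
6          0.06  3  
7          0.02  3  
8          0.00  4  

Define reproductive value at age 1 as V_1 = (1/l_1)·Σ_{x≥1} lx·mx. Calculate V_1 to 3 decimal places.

lx·mx for x ≥ 1: 0, 2.08, 1.85, 1.2, 0.91, 0.18, 0.06, 0 → sum = 6.28
V_1 = 6.28 / l_1 = 6.28 / 0.75 = 8.373333… → 8.373

8.373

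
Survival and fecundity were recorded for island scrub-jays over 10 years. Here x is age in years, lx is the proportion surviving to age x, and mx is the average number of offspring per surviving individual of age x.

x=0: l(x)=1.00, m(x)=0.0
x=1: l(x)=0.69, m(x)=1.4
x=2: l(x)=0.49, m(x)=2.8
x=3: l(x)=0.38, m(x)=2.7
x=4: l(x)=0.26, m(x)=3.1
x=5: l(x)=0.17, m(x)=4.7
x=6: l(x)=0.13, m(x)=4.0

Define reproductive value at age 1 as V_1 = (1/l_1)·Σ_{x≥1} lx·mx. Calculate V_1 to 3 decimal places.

lx·mx for x ≥ 1: 0.966, 1.372, 1.026, 0.806, 0.799, 0.52 → sum = 5.489
V_1 = 5.489 / l_1 = 5.489 / 0.69 = 7.955072… → 7.955

7.955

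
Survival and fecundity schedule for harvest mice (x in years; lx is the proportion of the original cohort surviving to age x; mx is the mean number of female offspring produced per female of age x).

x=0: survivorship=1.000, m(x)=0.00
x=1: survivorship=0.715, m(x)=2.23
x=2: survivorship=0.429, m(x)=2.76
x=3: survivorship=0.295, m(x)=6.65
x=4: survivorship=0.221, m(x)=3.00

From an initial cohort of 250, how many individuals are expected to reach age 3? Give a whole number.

74

Expected survivors = N0 · l_3 = 250 × 0.295 = 73.75 → 74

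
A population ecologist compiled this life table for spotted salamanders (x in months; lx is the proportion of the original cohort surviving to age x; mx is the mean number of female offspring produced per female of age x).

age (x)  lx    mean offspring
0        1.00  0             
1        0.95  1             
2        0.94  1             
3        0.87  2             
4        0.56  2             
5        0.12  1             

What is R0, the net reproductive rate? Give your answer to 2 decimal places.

lx·mx by age: 0, 0.95, 0.94, 1.74, 1.12, 0.12
R0 = Σ lx·mx = 4.87 → 4.87

4.87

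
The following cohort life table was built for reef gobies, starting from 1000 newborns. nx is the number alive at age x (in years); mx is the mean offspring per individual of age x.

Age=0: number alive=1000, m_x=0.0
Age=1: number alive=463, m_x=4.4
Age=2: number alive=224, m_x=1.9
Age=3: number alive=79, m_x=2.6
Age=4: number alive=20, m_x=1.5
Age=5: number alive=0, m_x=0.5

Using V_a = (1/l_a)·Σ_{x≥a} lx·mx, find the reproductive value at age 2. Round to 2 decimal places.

2.95

lx = nx/n0 = nx/1000: 1, 0.463, 0.224, 0.079, 0.02, 0
lx·mx for x ≥ 2: 0.4256, 0.2054, 0.03, 0 → sum = 0.661
V_2 = 0.661 / l_2 = 0.661 / 0.224 = 2.950893… → 2.95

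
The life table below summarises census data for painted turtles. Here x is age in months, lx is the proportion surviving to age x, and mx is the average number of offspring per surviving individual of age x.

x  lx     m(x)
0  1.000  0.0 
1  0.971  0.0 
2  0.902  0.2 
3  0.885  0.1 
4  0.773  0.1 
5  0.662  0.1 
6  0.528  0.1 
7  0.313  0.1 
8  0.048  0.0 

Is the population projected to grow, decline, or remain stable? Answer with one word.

declining

R0 = Σ lx·mx = 0 + 0 + 0.1804 + 0.0885 + 0.0773 + 0.0662 + 0.0528 + 0.0313 + 0 = 0.4965
R0 < 1, so the population is declining.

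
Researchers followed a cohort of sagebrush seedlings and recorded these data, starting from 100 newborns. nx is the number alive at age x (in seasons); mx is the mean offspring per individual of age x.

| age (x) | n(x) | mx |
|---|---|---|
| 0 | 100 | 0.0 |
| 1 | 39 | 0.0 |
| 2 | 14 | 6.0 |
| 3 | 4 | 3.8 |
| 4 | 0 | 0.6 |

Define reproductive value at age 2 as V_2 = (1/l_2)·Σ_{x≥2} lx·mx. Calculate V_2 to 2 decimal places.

7.09

lx = nx/n0 = nx/100: 1, 0.39, 0.14, 0.04, 0
lx·mx for x ≥ 2: 0.84, 0.152, 0 → sum = 0.992
V_2 = 0.992 / l_2 = 0.992 / 0.14 = 7.085714… → 7.09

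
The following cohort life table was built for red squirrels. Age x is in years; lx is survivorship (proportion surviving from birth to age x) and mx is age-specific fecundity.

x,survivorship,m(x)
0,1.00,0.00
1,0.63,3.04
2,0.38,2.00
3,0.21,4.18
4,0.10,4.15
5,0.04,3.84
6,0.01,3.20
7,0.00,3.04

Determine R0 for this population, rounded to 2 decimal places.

lx·mx by age: 0, 1.9152, 0.76, 0.8778, 0.415, 0.1536, 0.032, 0
R0 = Σ lx·mx = 4.1536 → 4.15

4.15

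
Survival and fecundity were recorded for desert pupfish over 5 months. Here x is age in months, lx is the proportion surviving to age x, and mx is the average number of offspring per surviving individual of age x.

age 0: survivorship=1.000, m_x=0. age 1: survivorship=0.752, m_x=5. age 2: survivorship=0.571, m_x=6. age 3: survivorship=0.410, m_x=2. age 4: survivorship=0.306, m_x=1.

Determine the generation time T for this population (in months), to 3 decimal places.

lx·mx: 0, 3.76, 3.426, 0.82, 0.306 → R0 = 8.312
x·lx·mx: 0, 3.76, 6.852, 2.46, 1.224 → Σ = 14.296
T = 14.296 / 8.312 = 1.719923… → 1.720

1.720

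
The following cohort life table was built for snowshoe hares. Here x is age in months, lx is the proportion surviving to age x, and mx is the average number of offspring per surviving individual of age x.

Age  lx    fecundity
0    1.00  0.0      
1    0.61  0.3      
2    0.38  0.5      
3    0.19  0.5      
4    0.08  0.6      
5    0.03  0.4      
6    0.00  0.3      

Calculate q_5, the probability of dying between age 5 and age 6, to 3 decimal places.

q_5 = (l_5 − l_6) / l_5 = (0.03 − 0) / 0.03
     = 0.03 / 0.03 = 1 → 1.000

1.000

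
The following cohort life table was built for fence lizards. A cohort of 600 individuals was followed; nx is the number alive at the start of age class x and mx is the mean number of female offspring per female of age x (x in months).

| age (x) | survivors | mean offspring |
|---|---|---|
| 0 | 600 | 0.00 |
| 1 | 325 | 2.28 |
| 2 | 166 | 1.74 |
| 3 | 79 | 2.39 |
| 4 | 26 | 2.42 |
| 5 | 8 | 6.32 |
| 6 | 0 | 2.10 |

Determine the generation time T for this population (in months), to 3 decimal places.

lx = nx/n0 = nx/600: 1, 0.54167…, 0.27667…, 0.13167…, 0.04333…, 0.01333…, 0
lx·mx: 0, 1.235…, 0.4814…, 0.314683…, 0.104867…, 0.084267…, 0 → R0 = 2.220217…
x·lx·mx: 0, 1.235…, 0.9628…, 0.94405…, 0.419467…, 0.421333…, 0 → Σ = 3.98265…
T = 3.98265… / 2.220217… = 1.793811… → 1.794

1.794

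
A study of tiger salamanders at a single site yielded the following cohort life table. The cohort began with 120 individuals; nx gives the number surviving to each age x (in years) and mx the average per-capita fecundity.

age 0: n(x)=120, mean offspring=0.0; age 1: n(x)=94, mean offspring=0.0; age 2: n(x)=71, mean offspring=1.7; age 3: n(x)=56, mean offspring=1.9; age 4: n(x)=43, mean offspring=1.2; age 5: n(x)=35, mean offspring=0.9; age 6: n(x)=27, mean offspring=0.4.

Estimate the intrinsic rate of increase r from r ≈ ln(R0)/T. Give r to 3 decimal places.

lx = nx/n0 = nx/120: 1, 0.78333…, 0.59167…, 0.46667…, 0.35833…, 0.29167…, 0.225
R0 = Σ lx·mx = 0 + 0 + 1.00583… + 0.88667… + 0.43… + 0.2625… + 0.09 = 2.675…
Σ x·lx·mx = 8.244167…; T = 8.244167…/2.675… = 3.08193…
r ≈ ln(R0)/T = ln(2.675…)/3.08193… = 0.31926… → 0.319

0.319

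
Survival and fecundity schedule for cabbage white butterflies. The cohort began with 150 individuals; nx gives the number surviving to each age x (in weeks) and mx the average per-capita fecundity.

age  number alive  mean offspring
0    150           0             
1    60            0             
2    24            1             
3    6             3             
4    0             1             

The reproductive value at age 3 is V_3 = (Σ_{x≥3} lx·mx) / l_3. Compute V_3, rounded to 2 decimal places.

3.00

lx = nx/n0 = nx/150: 1, 0.4, 0.16, 0.04, 0
lx·mx for x ≥ 3: 0.12, 0 → sum = 0.12
V_3 = 0.12 / l_3 = 0.12 / 0.04 = 3 → 3.00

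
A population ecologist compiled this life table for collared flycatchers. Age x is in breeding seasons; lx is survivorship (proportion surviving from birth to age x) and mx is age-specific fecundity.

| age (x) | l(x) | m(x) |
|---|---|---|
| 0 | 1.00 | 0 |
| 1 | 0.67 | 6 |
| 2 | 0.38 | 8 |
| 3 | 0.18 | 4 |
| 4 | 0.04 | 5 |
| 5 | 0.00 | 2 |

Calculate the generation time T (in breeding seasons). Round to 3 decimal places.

1.637

lx·mx: 0, 4.02, 3.04, 0.72, 0.2, 0 → R0 = 7.98
x·lx·mx: 0, 4.02, 6.08, 2.16, 0.8, 0 → Σ = 13.06
T = 13.06 / 7.98 = 1.636591… → 1.637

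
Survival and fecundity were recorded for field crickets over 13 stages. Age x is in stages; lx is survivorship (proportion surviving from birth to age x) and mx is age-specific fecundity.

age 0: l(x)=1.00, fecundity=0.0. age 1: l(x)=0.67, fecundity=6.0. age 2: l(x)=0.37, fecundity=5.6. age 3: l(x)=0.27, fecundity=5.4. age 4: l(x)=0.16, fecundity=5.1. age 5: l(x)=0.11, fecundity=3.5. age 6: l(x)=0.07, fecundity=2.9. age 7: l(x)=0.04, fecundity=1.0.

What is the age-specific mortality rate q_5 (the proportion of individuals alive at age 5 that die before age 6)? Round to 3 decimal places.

q_5 = (l_5 − l_6) / l_5 = (0.11 − 0.07) / 0.11
     = 0.04 / 0.11 = 0.363636… → 0.364

0.364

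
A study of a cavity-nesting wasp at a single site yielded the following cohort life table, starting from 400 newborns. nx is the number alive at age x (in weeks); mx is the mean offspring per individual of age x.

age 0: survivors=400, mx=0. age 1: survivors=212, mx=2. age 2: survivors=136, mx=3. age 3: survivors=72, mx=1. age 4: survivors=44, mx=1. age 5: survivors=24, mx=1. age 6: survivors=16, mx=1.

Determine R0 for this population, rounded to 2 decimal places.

lx = nx/n0 = nx/400: 1, 0.53, 0.34, 0.18, 0.11, 0.06, 0.04
lx·mx by age: 0, 1.06, 1.02, 0.18, 0.11, 0.06, 0.04
R0 = Σ lx·mx = 2.47 → 2.47

2.47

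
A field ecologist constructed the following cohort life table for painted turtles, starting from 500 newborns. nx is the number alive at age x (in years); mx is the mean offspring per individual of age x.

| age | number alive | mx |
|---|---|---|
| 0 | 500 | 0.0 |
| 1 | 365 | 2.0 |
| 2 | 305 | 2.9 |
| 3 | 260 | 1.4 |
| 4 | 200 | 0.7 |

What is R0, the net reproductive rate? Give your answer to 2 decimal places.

4.24

lx = nx/n0 = nx/500: 1, 0.73, 0.61, 0.52, 0.4
lx·mx by age: 0, 1.46, 1.769, 0.728, 0.28
R0 = Σ lx·mx = 4.237 → 4.24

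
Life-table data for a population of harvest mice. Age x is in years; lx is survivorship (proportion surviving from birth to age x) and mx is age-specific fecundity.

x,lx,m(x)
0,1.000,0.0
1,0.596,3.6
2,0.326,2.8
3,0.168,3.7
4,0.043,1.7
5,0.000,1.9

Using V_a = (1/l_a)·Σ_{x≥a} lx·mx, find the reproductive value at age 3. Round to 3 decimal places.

lx·mx for x ≥ 3: 0.6216, 0.0731, 0 → sum = 0.6947
V_3 = 0.6947 / l_3 = 0.6947 / 0.168 = 4.135119… → 4.135

4.135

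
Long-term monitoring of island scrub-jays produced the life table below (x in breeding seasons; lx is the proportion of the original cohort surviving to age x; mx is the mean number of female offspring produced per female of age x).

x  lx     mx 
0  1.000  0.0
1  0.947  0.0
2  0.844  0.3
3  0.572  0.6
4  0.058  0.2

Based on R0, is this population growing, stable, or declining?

declining

R0 = Σ lx·mx = 0 + 0 + 0.2532 + 0.3432 + 0.0116 = 0.608
R0 < 1, so the population is declining.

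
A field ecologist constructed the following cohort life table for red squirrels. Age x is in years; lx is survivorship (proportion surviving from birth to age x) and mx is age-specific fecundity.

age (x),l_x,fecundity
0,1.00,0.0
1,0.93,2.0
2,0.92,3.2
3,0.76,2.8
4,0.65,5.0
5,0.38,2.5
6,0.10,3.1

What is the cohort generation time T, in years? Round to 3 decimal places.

lx·mx: 0, 1.86, 2.944, 2.128, 3.25, 0.95, 0.31 → R0 = 11.442
x·lx·mx: 0, 1.86, 5.888, 6.384, 13, 4.75, 1.86 → Σ = 33.742
T = 33.742 / 11.442 = 2.94896… → 2.949

2.949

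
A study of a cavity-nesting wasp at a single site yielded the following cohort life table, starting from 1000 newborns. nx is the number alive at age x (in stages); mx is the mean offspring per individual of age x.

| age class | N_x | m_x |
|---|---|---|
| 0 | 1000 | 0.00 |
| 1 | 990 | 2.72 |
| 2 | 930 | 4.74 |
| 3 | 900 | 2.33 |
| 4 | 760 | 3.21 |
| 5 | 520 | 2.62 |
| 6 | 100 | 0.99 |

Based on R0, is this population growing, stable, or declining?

lx = nx/n0 = nx/1000: 1, 0.99, 0.93, 0.9, 0.76, 0.52, 0.1
R0 = Σ lx·mx = 0 + 2.6928 + 4.4082 + 2.097 + 2.4396 + 1.3624 + 0.099 = 13.099
R0 > 1, so the population is growing.

growing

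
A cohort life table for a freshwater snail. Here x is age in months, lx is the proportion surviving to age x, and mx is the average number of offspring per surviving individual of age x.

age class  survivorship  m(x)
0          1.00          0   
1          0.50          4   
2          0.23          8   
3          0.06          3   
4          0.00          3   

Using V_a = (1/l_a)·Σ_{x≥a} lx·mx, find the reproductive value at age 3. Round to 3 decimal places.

3.000

lx·mx for x ≥ 3: 0.18, 0 → sum = 0.18
V_3 = 0.18 / l_3 = 0.18 / 0.06 = 3 → 3.000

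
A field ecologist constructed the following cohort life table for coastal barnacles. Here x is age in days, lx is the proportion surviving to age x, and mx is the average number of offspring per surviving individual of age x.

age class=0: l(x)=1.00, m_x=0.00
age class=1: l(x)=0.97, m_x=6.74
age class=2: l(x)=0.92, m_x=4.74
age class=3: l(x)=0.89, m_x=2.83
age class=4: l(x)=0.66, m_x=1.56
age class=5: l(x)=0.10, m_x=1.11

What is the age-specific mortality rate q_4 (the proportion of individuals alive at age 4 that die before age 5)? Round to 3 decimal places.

0.848

q_4 = (l_4 − l_5) / l_4 = (0.66 − 0.1) / 0.66
     = 0.56 / 0.66 = 0.848485… → 0.848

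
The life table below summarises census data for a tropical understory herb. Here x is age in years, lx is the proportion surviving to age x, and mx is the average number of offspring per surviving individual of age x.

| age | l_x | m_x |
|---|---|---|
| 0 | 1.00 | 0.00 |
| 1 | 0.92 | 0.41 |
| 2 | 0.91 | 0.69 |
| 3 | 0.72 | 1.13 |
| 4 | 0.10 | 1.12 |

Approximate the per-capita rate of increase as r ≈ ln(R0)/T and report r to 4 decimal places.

R0 = Σ lx·mx = 0 + 0.3772 + 0.6279 + 0.8136 + 0.112 = 1.9307
Σ x·lx·mx = 4.5218; T = 4.5218/1.9307 = 2.34205…
r ≈ ln(R0)/T = ln(1.9307)/2.34205… = 0.2809… → 0.2809

0.2809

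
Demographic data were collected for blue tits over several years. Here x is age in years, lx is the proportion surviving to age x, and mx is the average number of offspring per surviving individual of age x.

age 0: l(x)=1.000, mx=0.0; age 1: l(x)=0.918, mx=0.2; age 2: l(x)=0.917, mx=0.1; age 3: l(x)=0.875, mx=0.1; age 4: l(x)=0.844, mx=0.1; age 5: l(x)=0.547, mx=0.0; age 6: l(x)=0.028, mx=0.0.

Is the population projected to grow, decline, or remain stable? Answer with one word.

R0 = Σ lx·mx = 0 + 0.1836 + 0.0917 + 0.0875 + 0.0844 + 0 + 0 = 0.4472
R0 < 1, so the population is declining.

declining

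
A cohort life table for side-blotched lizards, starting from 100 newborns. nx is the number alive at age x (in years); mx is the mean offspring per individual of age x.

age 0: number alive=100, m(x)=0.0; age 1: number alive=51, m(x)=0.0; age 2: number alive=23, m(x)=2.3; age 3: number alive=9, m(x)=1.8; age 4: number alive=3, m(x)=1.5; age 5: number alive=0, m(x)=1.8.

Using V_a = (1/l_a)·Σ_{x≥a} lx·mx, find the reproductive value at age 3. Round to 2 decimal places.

2.30

lx = nx/n0 = nx/100: 1, 0.51, 0.23, 0.09, 0.03, 0
lx·mx for x ≥ 3: 0.162, 0.045, 0 → sum = 0.207
V_3 = 0.207 / l_3 = 0.207 / 0.09 = 2.3 → 2.30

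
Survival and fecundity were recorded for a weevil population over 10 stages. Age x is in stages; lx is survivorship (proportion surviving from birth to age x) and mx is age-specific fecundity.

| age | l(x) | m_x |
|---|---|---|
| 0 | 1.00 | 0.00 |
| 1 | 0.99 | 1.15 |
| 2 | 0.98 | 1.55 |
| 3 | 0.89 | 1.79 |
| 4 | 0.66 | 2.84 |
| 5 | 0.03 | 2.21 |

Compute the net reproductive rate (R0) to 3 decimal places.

lx·mx by age: 0, 1.1385, 1.519, 1.5931, 1.8744, 0.0663
R0 = Σ lx·mx = 6.1913 → 6.191

6.191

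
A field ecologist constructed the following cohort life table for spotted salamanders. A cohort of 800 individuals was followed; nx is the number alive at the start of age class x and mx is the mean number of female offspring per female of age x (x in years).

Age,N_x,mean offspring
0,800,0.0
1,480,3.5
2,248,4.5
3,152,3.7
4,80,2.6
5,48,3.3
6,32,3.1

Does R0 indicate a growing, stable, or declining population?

lx = nx/n0 = nx/800: 1, 0.6, 0.31, 0.19, 0.1, 0.06, 0.04
R0 = Σ lx·mx = 0 + 2.1 + 1.395 + 0.703 + 0.26 + 0.198 + 0.124 = 4.78
R0 > 1, so the population is growing.

growing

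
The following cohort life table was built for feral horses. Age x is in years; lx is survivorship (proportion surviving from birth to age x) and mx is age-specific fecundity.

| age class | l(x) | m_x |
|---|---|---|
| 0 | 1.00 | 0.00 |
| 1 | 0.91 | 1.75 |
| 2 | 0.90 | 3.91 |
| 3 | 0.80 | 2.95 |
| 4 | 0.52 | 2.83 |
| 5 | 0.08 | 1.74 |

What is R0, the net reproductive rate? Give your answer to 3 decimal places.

9.082

lx·mx by age: 0, 1.5925, 3.519, 2.36, 1.4716, 0.1392
R0 = Σ lx·mx = 9.0823 → 9.082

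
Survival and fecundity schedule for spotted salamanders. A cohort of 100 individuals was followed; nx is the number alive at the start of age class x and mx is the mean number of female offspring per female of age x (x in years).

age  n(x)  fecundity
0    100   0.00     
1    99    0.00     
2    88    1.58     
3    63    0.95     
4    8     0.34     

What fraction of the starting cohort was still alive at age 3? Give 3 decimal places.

0.630

l_3 = n_3/n_0 = 63/100 = 0.63 → 0.630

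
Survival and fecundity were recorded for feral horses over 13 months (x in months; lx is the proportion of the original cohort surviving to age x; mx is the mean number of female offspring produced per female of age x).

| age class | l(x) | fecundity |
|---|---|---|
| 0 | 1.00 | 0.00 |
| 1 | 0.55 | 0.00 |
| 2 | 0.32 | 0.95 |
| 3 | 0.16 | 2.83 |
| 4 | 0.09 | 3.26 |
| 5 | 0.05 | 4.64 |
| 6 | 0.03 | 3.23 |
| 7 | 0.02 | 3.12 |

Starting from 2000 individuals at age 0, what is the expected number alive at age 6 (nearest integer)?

Expected survivors = N0 · l_6 = 2000 × 0.03 = 60 → 60

60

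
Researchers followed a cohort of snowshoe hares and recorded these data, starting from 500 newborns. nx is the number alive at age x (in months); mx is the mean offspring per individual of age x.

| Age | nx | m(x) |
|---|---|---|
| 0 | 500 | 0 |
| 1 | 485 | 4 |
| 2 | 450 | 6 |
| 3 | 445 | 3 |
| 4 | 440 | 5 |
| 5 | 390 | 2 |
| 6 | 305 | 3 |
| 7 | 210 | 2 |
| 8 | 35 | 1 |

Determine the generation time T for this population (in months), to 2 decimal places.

lx = nx/n0 = nx/500: 1, 0.97, 0.9, 0.89, 0.88, 0.78, 0.61, 0.42, 0.07
lx·mx: 0, 3.88, 5.4, 2.67, 4.4, 1.56, 1.83, 0.84, 0.07 → R0 = 20.65
x·lx·mx: 0, 3.88, 10.8, 8.01, 17.6, 7.8, 10.98, 5.88, 0.56 → Σ = 65.51
T = 65.51 / 20.65 = 3.172397… → 3.17

3.17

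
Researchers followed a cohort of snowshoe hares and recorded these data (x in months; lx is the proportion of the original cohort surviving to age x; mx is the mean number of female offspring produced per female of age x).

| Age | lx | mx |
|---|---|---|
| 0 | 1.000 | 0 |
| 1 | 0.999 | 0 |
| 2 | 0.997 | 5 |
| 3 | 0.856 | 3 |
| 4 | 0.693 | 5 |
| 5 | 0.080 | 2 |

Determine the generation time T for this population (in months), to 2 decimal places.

lx·mx: 0, 0, 4.985, 2.568, 3.465, 0.16 → R0 = 11.178
x·lx·mx: 0, 0, 9.97, 7.704, 13.86, 0.8 → Σ = 32.334
T = 32.334 / 11.178 = 2.892646… → 2.89

2.89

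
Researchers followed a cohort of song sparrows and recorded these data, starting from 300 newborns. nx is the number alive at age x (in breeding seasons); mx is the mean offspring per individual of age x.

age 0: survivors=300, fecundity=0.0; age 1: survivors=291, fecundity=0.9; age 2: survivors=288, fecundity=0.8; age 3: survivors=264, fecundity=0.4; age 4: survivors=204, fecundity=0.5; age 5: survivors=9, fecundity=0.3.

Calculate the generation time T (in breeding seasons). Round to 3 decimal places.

lx = nx/n0 = nx/300: 1, 0.97, 0.96, 0.88, 0.68, 0.03
lx·mx: 0, 0.873, 0.768, 0.352, 0.34, 0.009 → R0 = 2.342
x·lx·mx: 0, 0.873, 1.536, 1.056, 1.36, 0.045 → Σ = 4.87
T = 4.87 / 2.342 = 2.079419… → 2.079

2.079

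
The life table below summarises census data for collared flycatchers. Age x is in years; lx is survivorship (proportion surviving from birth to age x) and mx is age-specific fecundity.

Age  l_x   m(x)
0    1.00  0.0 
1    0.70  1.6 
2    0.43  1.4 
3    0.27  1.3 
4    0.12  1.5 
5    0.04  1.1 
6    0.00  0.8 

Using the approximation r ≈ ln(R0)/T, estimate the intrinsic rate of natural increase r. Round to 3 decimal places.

R0 = Σ lx·mx = 0 + 1.12 + 0.602 + 0.351 + 0.18 + 0.044 + 0 = 2.297
Σ x·lx·mx = 4.317; T = 4.317/2.297 = 1.87941…
r ≈ ln(R0)/T = ln(2.297)/1.87941… = 0.44248… → 0.442

0.442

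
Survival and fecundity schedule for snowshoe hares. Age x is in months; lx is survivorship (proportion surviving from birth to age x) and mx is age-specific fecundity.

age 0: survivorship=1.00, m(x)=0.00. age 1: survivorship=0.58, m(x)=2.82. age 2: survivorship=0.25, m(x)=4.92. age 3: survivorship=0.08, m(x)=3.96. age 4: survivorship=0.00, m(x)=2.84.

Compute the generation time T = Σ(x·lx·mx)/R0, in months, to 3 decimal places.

1.586

lx·mx: 0, 1.6356, 1.23, 0.3168, 0 → R0 = 3.1824
x·lx·mx: 0, 1.6356, 2.46, 0.9504, 0 → Σ = 5.046
T = 5.046 / 3.1824 = 1.585596… → 1.586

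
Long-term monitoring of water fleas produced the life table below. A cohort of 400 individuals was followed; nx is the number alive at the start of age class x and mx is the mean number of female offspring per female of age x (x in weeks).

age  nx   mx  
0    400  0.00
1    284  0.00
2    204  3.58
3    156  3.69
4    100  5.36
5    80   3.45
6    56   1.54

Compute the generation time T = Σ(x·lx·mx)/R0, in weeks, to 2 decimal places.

3.28

lx = nx/n0 = nx/400: 1, 0.71, 0.51, 0.39, 0.25, 0.2, 0.14
lx·mx: 0, 0, 1.8258, 1.4391, 1.34, 0.69, 0.2156 → R0 = 5.5105
x·lx·mx: 0, 0, 3.6516, 4.3173, 5.36, 3.45, 1.2936 → Σ = 18.0725
T = 18.0725 / 5.5105 = 3.279648… → 3.28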